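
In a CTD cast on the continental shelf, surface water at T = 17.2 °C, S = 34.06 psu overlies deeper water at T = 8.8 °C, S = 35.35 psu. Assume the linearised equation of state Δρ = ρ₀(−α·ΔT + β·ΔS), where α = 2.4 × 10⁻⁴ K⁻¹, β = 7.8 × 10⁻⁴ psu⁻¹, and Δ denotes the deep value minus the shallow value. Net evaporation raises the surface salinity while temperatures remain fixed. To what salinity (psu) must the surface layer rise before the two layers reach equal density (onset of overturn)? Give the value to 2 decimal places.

37.93 psu

Neutral buoyancy requires −α(T_deep − T_surf) + β(S_deep − S_surf′) = 0.
S_surf′ = S_deep − (α/β)·ΔT = 35.35 − (2.4 × 10⁻⁴/7.8 × 10⁻⁴)·(-8.4) = 37.9346 psu.
Increase required: 37.9346 − 34.06 = 3.8746 psu.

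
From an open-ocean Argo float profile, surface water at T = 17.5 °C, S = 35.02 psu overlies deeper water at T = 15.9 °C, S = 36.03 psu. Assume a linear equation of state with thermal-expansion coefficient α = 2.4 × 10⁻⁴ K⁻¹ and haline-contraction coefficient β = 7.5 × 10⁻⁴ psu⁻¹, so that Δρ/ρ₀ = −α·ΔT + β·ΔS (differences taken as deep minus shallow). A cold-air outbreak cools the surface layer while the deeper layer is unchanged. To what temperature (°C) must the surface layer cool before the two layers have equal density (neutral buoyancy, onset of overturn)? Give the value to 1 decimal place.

12.7 °C

Neutral buoyancy requires Δρ = 0, i.e. −α(T_deep − T_surf′) + β(S_deep − S_surf) = 0.
T_surf′ = T_deep − (β/α)·ΔS = 15.9 − (7.5 × 10⁻⁴/2.4 × 10⁻⁴)·(+1.01) = 12.744 °C.
Cooling required: 17.5 − (12.744) = 4.756 °C.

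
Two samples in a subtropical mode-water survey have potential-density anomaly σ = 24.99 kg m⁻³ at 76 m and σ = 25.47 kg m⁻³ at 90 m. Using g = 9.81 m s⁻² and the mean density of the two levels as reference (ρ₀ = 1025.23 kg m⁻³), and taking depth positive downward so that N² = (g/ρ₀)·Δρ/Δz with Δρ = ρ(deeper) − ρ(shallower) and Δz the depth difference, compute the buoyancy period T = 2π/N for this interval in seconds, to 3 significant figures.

347 s

Δρ = 1025.47 − 1024.99 = 0.48 kg m⁻³ over Δz = 90 − 76 = 14 m.
N² = (9.81/1025.23) × (0.48/14) = 3.2807 × 10⁻⁴ s⁻².
N = √(3.2807 × 10⁻⁴) = 0.018113 rad s⁻¹, so T = 2π/N = 346.89 s ≈ 347 s.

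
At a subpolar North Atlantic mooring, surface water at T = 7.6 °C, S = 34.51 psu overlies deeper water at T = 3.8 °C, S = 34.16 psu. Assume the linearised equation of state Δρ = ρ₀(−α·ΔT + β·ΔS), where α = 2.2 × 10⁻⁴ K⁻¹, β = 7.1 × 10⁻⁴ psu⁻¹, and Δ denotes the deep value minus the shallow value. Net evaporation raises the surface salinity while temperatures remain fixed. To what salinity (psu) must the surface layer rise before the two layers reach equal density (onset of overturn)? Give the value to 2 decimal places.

35.34 psu

Neutral buoyancy requires −α(T_deep − T_surf) + β(S_deep − S_surf′) = 0.
S_surf′ = S_deep − (α/β)·ΔT = 34.16 − (2.2 × 10⁻⁴/7.1 × 10⁻⁴)·(-3.8) = 35.3375 psu.
Increase required: 35.3375 − 34.51 = 0.8275 psu.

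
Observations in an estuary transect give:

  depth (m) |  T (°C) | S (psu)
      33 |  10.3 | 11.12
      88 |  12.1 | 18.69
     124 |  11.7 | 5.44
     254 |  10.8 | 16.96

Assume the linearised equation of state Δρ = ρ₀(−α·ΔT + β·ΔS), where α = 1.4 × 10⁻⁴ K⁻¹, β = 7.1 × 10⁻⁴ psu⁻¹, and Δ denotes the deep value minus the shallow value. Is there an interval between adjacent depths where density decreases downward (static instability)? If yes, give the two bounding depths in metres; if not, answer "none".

88–124 m

Evaluate Δρ/ρ₀ = −αΔT + βΔS across each adjacent pair:
  33–88 m: −αΔT+βΔS = −(1.4 × 10⁻⁴)(+1.8)+(7.1 × 10⁻⁴)(+7.57) = 5.1 × 10⁻³ → stable
  88–124 m: −αΔT+βΔS = −(1.4 × 10⁻⁴)(-0.4)+(7.1 × 10⁻⁴)(-13.25) = -9.4 × 10⁻³ → UNSTABLE
  124–254 m: −αΔT+βΔS = −(1.4 × 10⁻⁴)(-0.9)+(7.1 × 10⁻⁴)(+11.52) = 8.3 × 10⁻³ → stable
The 88–124 m interval has Δρ < 0: lighter water underlies denser water.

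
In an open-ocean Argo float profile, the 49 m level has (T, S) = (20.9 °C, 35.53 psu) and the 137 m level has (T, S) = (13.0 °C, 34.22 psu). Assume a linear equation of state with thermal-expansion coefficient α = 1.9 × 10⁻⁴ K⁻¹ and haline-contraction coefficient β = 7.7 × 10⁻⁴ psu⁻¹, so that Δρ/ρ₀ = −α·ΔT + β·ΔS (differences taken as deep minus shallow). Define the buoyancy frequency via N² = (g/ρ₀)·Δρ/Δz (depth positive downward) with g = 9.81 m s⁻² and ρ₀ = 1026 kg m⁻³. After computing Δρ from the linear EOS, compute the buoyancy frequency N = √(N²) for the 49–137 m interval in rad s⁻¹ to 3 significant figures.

ΔT = -7.9 K, ΔS = -1.31 psu (deep − shallow).
Δρ/ρ₀ = −αΔT + βΔS = 1.501 × 10⁻³ − 1.0087 × 10⁻³ = 4.923 × 10⁻⁴, so Δρ ≈ 0.5051 kg m⁻³.
N² = (g/ρ₀)·Δρ/Δz = g·(Δρ/ρ₀)/Δz = 9.81 × 4.923 × 10⁻⁴ / 88 = 5.4880 × 10⁻⁵ s⁻².
N = √(5.4880 × 10⁻⁵) = 7.4081 × 10⁻³ rad s⁻¹ ≈ 7.41 × 10⁻³ rad s⁻¹.

7.41 × 10⁻³ rad s⁻¹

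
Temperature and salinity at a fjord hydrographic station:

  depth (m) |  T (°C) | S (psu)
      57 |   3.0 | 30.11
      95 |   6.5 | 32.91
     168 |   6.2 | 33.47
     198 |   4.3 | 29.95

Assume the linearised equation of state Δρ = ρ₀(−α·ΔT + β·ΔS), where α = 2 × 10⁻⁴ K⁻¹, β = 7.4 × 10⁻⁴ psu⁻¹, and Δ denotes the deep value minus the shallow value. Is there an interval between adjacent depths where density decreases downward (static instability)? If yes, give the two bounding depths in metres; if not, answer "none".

Evaluate Δρ/ρ₀ = −αΔT + βΔS across each adjacent pair:
  57–95 m: −αΔT+βΔS = −(2 × 10⁻⁴)(+3.5)+(7.4 × 10⁻⁴)(+2.80) = 1.4 × 10⁻³ → stable
  95–168 m: −αΔT+βΔS = −(2 × 10⁻⁴)(-0.3)+(7.4 × 10⁻⁴)(+0.56) = 4.7 × 10⁻⁴ → stable
  168–198 m: −αΔT+βΔS = −(2 × 10⁻⁴)(-1.9)+(7.4 × 10⁻⁴)(-3.52) = -2.2 × 10⁻³ → UNSTABLE
The 168–198 m interval has Δρ < 0: lighter water underlies denser water.

168–198 m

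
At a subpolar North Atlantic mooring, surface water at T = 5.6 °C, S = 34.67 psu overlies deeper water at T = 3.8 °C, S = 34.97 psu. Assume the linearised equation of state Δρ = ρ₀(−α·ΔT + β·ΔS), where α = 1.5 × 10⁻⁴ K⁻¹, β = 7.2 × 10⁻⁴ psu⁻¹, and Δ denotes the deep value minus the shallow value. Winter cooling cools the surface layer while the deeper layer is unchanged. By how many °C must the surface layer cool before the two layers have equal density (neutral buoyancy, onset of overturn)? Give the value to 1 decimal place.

3.2 °C

Neutral buoyancy requires Δρ = 0, i.e. −α(T_deep − T_surf′) + β(S_deep − S_surf) = 0.
T_surf′ = T_deep − (β/α)·ΔS = 3.8 − (7.2 × 10⁻⁴/1.5 × 10⁻⁴)·(+0.30) = 2.360 °C.
Cooling required: 5.6 − (2.360) = 3.240 °C.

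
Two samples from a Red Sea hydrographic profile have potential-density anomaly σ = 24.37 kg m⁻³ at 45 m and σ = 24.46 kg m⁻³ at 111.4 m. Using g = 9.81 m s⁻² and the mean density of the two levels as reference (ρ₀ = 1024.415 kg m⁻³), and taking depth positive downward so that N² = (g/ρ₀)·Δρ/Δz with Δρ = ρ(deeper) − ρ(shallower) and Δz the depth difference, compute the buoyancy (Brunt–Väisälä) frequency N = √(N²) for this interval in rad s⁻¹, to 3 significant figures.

Δρ = 1024.46 − 1024.37 = 0.09 kg m⁻³ over Δz = 111.4 − 45 = 66.4 m.
N² = (9.81/1024.415) × (0.09/66.4) = 1.2980 × 10⁻⁵ s⁻².
N = √(1.2980 × 10⁻⁵) = 3.6028 × 10⁻³ rad s⁻¹ ≈ 3.60 × 10⁻³ rad s⁻¹.

3.60 × 10⁻³ rad s⁻¹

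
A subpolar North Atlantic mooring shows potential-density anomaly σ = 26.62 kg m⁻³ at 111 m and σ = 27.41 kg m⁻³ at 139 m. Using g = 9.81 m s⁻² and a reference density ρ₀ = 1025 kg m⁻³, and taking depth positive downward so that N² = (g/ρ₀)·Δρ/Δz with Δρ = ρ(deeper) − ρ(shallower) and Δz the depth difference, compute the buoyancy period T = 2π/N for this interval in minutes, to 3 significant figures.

6.37 min

Δρ = 1027.41 − 1026.62 = 0.79 kg m⁻³ over Δz = 139 − 111 = 28 m.
N² = (9.81/1025) × (0.79/28) = 2.7003 × 10⁻⁴ s⁻².
N = √(2.7003 × 10⁻⁴) = 0.016433 rad s⁻¹, so T = 2π/N = 382.35 s = 6.3725 min ≈ 6.37 min.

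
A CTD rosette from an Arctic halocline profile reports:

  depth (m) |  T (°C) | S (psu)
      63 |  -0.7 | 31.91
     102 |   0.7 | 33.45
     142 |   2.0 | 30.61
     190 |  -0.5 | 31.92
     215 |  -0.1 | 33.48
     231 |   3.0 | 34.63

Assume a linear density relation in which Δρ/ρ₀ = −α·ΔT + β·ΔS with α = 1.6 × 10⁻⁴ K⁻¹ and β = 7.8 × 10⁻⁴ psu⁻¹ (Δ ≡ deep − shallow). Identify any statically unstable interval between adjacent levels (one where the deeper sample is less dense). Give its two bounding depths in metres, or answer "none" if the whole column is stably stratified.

102–142 m

Evaluate Δρ/ρ₀ = −αΔT + βΔS across each adjacent pair:
  63–102 m: −αΔT+βΔS = −(1.6 × 10⁻⁴)(+1.4)+(7.8 × 10⁻⁴)(+1.54) = 9.8 × 10⁻⁴ → stable
  102–142 m: −αΔT+βΔS = −(1.6 × 10⁻⁴)(+1.3)+(7.8 × 10⁻⁴)(-2.84) = -2.4 × 10⁻³ → UNSTABLE
  142–190 m: −αΔT+βΔS = −(1.6 × 10⁻⁴)(-2.5)+(7.8 × 10⁻⁴)(+1.31) = 1.4 × 10⁻³ → stable
  190–215 m: −αΔT+βΔS = −(1.6 × 10⁻⁴)(+0.4)+(7.8 × 10⁻⁴)(+1.56) = 1.2 × 10⁻³ → stable
  215–231 m: −αΔT+βΔS = −(1.6 × 10⁻⁴)(+3.1)+(7.8 × 10⁻⁴)(+1.15) = 4.0 × 10⁻⁴ → stable
The 102–142 m interval has Δρ < 0: lighter water underlies denser water.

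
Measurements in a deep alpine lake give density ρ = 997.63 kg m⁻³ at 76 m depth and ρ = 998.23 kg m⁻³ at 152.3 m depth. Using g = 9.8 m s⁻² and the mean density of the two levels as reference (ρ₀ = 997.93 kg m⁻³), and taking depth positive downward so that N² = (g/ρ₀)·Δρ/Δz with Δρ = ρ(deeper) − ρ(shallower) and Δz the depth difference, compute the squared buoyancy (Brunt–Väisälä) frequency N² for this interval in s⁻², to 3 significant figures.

Δρ = 998.23 − 997.63 = 0.60 kg m⁻³ over Δz = 152.3 − 76 = 76.3 m.
N² = (9.8/997.93) × (0.60/76.3) = 7.7224 × 10⁻⁵ s⁻² ≈ 7.72 × 10⁻⁵ s⁻².

7.72 × 10⁻⁵ s⁻²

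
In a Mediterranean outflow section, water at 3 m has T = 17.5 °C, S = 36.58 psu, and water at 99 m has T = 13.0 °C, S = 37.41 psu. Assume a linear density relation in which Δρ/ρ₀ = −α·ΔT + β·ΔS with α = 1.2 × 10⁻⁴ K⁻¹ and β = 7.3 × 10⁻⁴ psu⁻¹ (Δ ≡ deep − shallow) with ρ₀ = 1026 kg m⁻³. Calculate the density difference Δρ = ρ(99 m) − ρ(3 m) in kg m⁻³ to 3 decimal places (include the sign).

+1.176 kg m⁻³

ΔT = -4.5 K, ΔS = +0.83 psu (deep − shallow).
Δρ/ρ₀ = −(1.2 × 10⁻⁴)(-4.5) + (7.3 × 10⁻⁴)(+0.83) = 1.1459 × 10⁻³.
Δρ = 1026 × (1.1459 × 10⁻³) = +1.176 kg m⁻³.
Positive Δρ: denser below, stable.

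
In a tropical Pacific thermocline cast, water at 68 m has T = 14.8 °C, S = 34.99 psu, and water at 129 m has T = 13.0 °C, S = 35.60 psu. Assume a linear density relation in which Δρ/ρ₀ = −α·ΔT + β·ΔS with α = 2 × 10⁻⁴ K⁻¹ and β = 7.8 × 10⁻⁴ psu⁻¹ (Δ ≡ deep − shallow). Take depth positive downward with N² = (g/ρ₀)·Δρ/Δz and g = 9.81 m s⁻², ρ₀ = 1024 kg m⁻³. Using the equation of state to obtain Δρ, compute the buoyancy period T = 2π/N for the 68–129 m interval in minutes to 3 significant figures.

9.03 min

ΔT = -1.8 K, ΔS = +0.61 psu (deep − shallow).
Δρ/ρ₀ = −αΔT + βΔS = 3.60 × 10⁻⁴ + 4.758 × 10⁻⁴ = 8.358 × 10⁻⁴, so Δρ ≈ 0.8559 kg m⁻³.
N² = (g/ρ₀)·Δρ/Δz = g·(Δρ/ρ₀)/Δz = 9.81 × 8.358 × 10⁻⁴ / 61 = 1.3441 × 10⁻⁴ s⁻².
N = √(1.3441 × 10⁻⁴) = 0.011594 rad s⁻¹ → T = 2π/N = 541.93 s = 9.0322 min ≈ 9.03 min.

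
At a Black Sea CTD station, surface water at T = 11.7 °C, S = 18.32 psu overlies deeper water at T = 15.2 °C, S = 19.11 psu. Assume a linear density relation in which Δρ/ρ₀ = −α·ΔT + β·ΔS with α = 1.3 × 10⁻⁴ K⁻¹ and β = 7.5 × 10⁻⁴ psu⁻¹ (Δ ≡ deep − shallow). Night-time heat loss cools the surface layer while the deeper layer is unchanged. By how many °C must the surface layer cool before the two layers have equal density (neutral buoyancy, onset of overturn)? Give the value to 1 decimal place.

Neutral buoyancy requires Δρ = 0, i.e. −α(T_deep − T_surf′) + β(S_deep − S_surf) = 0.
T_surf′ = T_deep − (β/α)·ΔS = 15.2 − (7.5 × 10⁻⁴/1.3 × 10⁻⁴)·(+0.79) = 10.642 °C.
Cooling required: 11.7 − (10.642) = 1.058 °C.

1.1 °C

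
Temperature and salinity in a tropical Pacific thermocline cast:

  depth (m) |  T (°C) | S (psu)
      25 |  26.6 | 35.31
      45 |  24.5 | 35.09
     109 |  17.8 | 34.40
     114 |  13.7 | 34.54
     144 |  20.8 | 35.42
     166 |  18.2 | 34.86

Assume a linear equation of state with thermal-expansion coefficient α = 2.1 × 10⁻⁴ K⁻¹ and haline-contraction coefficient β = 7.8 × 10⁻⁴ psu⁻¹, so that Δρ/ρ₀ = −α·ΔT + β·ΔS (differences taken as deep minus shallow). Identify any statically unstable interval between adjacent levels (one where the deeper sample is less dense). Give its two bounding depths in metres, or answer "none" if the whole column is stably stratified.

Evaluate Δρ/ρ₀ = −αΔT + βΔS across each adjacent pair:
  25–45 m: −αΔT+βΔS = −(2.1 × 10⁻⁴)(-2.1)+(7.8 × 10⁻⁴)(-0.22) = 2.7 × 10⁻⁴ → stable
  45–109 m: −αΔT+βΔS = −(2.1 × 10⁻⁴)(-6.7)+(7.8 × 10⁻⁴)(-0.69) = 8.7 × 10⁻⁴ → stable
  109–114 m: −αΔT+βΔS = −(2.1 × 10⁻⁴)(-4.1)+(7.8 × 10⁻⁴)(+0.14) = 9.7 × 10⁻⁴ → stable
  114–144 m: −αΔT+βΔS = −(2.1 × 10⁻⁴)(+7.1)+(7.8 × 10⁻⁴)(+0.88) = -8.0 × 10⁻⁴ → UNSTABLE
  144–166 m: −αΔT+βΔS = −(2.1 × 10⁻⁴)(-2.6)+(7.8 × 10⁻⁴)(-0.56) = 1.1 × 10⁻⁴ → stable
The 114–144 m interval has Δρ < 0: lighter water underlies denser water.

114–144 m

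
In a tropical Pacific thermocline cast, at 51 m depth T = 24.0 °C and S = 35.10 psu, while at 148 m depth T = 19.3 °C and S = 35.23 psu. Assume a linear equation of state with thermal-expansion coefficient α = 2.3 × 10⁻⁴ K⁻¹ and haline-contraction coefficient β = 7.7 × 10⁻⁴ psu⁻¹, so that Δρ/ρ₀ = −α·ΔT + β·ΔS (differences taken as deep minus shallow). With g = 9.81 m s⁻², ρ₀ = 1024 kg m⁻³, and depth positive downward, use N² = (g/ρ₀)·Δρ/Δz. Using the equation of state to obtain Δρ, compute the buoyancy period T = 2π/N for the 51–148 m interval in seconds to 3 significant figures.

575 s

ΔT = -4.7 K, ΔS = +0.13 psu (deep − shallow).
Δρ/ρ₀ = −αΔT + βΔS = 1.081 × 10⁻³ + 1.001 × 10⁻⁴ = 1.1811 × 10⁻³, so Δρ ≈ 1.209 kg m⁻³.
N² = (g/ρ₀)·Δρ/Δz = g·(Δρ/ρ₀)/Δz = 9.81 × 1.1811 × 10⁻³ / 97 = 1.1945 × 10⁻⁴ s⁻².
N = √(1.1945 × 10⁻⁴) = 0.010929 rad s⁻¹ → T = 2π/N = 574.91 s ≈ 575 s.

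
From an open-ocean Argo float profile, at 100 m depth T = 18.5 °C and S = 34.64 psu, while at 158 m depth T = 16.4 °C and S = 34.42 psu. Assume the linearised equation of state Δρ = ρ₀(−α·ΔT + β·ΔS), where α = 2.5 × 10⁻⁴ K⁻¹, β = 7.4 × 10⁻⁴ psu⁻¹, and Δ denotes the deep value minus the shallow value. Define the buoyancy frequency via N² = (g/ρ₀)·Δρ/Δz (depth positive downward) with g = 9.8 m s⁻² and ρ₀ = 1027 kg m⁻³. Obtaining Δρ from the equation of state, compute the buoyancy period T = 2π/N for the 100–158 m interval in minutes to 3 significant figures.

13.4 min

ΔT = -2.1 K, ΔS = -0.22 psu (deep − shallow).
Δρ/ρ₀ = −αΔT + βΔS = 5.25 × 10⁻⁴ − 1.628 × 10⁻⁴ = 3.622 × 10⁻⁴, so Δρ ≈ 0.3720 kg m⁻³.
N² = (g/ρ₀)·Δρ/Δz = g·(Δρ/ρ₀)/Δz = 9.8 × 3.622 × 10⁻⁴ / 58 = 6.1199 × 10⁻⁵ s⁻².
N = √(6.1199 × 10⁻⁵) = 7.8230 × 10⁻³ rad s⁻¹ → T = 2π/N = 803.17 s = 13.386 min ≈ 13.4 min.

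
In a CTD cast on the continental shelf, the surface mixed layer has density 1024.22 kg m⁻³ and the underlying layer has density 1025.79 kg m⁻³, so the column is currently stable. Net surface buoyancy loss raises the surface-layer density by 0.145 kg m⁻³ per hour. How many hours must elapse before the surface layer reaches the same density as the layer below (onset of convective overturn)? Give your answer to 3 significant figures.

10.8 hours

Density deficit of the surface layer: 1025.79 − 1024.22 = 1.57 kg m⁻³.
Required change = 1.57 / 0.145 = 10.8 hours.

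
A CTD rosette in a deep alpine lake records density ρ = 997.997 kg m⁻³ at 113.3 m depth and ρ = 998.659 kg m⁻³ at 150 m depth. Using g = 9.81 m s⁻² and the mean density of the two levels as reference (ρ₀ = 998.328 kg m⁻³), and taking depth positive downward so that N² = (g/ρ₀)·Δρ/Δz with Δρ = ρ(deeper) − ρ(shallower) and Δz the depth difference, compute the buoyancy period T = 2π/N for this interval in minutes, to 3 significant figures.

Δρ = 998.659 − 997.997 = 0.662 kg m⁻³ over Δz = 150 − 113.3 = 36.7 m.
N² = (9.81/998.328) × (0.662/36.7) = 1.7725 × 10⁻⁴ s⁻².
N = √(1.7725 × 10⁻⁴) = 0.013314 rad s⁻¹, so T = 2π/N = 471.92 s = 7.8653 min ≈ 7.87 min.

7.87 min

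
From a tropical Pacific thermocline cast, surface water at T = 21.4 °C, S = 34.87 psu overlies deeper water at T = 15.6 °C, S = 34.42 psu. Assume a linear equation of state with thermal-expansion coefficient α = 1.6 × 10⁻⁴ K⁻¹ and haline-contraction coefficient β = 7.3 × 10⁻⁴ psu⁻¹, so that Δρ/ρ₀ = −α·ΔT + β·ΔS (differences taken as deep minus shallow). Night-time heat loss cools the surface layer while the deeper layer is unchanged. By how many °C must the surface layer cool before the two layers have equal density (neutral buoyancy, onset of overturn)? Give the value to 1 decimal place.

3.7 °C

Neutral buoyancy requires Δρ = 0, i.e. −α(T_deep − T_surf′) + β(S_deep − S_surf) = 0.
T_surf′ = T_deep − (β/α)·ΔS = 15.6 − (7.3 × 10⁻⁴/1.6 × 10⁻⁴)·(-0.45) = 17.653 °C.
Cooling required: 21.4 − (17.653) = 3.747 °C.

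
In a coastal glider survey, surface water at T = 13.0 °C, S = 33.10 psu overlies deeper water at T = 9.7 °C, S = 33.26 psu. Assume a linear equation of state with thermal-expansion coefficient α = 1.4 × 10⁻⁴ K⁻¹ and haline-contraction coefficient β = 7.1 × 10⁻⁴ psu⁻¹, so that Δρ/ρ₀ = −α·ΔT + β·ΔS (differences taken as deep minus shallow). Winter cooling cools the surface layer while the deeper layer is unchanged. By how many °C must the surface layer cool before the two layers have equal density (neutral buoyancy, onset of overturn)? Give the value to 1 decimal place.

4.1 °C

Neutral buoyancy requires Δρ = 0, i.e. −α(T_deep − T_surf′) + β(S_deep − S_surf) = 0.
T_surf′ = T_deep − (β/α)·ΔS = 9.7 − (7.1 × 10⁻⁴/1.4 × 10⁻⁴)·(+0.16) = 8.889 °C.
Cooling required: 13.0 − (8.889) = 4.111 °C.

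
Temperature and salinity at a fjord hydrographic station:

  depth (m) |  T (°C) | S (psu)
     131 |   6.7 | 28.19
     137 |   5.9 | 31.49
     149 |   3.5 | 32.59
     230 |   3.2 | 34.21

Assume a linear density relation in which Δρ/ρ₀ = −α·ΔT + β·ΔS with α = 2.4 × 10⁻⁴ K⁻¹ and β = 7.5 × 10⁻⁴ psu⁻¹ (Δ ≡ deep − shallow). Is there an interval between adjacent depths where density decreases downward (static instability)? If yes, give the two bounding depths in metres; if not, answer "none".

none

Evaluate Δρ/ρ₀ = −αΔT + βΔS across each adjacent pair:
  131–137 m: −αΔT+βΔS = −(2.4 × 10⁻⁴)(-0.8)+(7.5 × 10⁻⁴)(+3.30) = 2.7 × 10⁻³ → stable
  137–149 m: −αΔT+βΔS = −(2.4 × 10⁻⁴)(-2.4)+(7.5 × 10⁻⁴)(+1.10) = 1.4 × 10⁻³ → stable
  149–230 m: −αΔT+βΔS = −(2.4 × 10⁻⁴)(-0.3)+(7.5 × 10⁻⁴)(+1.62) = 1.3 × 10⁻³ → stable
Every interval has Δρ > 0: the column is stably stratified throughout.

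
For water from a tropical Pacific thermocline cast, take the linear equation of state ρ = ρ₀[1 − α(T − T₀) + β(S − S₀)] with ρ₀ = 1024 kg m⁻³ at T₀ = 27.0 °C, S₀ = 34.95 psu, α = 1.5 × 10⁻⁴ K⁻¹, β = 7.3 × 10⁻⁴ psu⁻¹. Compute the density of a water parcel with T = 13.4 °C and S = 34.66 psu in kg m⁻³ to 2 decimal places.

1025.87 kg m⁻³

T − T₀ = -13.6 K, S − S₀ = -0.29 psu.
Bracket = 1 − α·(-13.6) + β·(-0.29) = 1 + (1.8283 × 10⁻³) = 1.0018283.
ρ = 1024 × 1.0018283 = 1025.87 kg m⁻³.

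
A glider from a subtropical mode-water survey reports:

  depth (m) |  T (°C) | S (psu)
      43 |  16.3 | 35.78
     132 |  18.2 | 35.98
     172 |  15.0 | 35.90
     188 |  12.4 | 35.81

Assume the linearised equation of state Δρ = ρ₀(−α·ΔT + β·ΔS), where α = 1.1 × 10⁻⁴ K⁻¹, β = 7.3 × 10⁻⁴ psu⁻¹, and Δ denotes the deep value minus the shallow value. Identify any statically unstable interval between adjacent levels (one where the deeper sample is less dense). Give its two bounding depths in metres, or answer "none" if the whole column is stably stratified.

43–132 m

Evaluate Δρ/ρ₀ = −αΔT + βΔS across each adjacent pair:
  43–132 m: −αΔT+βΔS = −(1.1 × 10⁻⁴)(+1.9)+(7.3 × 10⁻⁴)(+0.20) = -6.3 × 10⁻⁵ → UNSTABLE
  132–172 m: −αΔT+βΔS = −(1.1 × 10⁻⁴)(-3.2)+(7.3 × 10⁻⁴)(-0.08) = 2.9 × 10⁻⁴ → stable
  172–188 m: −αΔT+βΔS = −(1.1 × 10⁻⁴)(-2.6)+(7.3 × 10⁻⁴)(-0.09) = 2.2 × 10⁻⁴ → stable
The 43–132 m interval has Δρ < 0: lighter water underlies denser water.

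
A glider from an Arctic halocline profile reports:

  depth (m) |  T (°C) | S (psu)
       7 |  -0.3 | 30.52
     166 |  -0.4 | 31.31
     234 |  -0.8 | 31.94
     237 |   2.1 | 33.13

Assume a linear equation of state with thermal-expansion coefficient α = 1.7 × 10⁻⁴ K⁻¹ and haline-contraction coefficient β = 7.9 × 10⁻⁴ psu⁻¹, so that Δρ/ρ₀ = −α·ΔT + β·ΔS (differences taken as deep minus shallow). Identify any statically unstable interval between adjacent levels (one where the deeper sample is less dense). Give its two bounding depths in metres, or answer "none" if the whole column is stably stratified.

none

Evaluate Δρ/ρ₀ = −αΔT + βΔS across each adjacent pair:
  7–166 m: −αΔT+βΔS = −(1.7 × 10⁻⁴)(-0.1)+(7.9 × 10⁻⁴)(+0.79) = 6.4 × 10⁻⁴ → stable
  166–234 m: −αΔT+βΔS = −(1.7 × 10⁻⁴)(-0.4)+(7.9 × 10⁻⁴)(+0.63) = 5.7 × 10⁻⁴ → stable
  234–237 m: −αΔT+βΔS = −(1.7 × 10⁻⁴)(+2.9)+(7.9 × 10⁻⁴)(+1.19) = 4.5 × 10⁻⁴ → stable
Every interval has Δρ > 0: the column is stably stratified throughout.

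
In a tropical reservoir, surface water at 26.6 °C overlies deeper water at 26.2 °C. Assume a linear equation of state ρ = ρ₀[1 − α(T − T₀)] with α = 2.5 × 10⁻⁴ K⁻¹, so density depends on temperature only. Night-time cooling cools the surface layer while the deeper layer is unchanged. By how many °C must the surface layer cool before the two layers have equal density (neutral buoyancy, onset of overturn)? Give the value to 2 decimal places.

With temperature the only control, equal density requires T_surf′ = T_deep.
T_surf′ = 26.2 °C.
Cooling required: 26.6 − 26.2 = 0.40 °C.

0.40 °C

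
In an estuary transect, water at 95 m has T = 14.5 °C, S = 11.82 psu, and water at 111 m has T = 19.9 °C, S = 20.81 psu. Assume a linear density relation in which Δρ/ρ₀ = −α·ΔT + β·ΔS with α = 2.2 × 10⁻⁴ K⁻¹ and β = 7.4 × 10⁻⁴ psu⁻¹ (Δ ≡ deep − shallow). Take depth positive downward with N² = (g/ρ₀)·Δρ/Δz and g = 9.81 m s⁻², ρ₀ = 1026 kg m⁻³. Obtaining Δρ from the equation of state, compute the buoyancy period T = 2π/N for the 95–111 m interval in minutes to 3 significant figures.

ΔT = +5.4 K, ΔS = +8.99 psu (deep − shallow).
Δρ/ρ₀ = −αΔT + βΔS = -1.188 × 10⁻³ + 6.6526 × 10⁻³ = 5.4646 × 10⁻³, so Δρ ≈ 5.607 kg m⁻³.
N² = (g/ρ₀)·Δρ/Δz = g·(Δρ/ρ₀)/Δz = 9.81 × 5.4646 × 10⁻³ / 16 = 3.3505 × 10⁻³ s⁻².
N = √(3.3505 × 10⁻³) = 0.057884 rad s⁻¹ → T = 2π/N = 108.55 s = 1.8092 min ≈ 1.81 min.

1.81 min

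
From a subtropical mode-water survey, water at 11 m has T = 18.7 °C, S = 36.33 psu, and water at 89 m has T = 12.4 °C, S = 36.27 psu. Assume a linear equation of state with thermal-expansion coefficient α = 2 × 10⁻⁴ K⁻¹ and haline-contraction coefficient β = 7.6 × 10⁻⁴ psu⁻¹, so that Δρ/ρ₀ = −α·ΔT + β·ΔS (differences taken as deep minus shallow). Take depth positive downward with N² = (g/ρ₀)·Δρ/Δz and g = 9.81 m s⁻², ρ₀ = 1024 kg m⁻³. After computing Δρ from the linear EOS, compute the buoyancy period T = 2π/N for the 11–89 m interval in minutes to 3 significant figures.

ΔT = -6.3 K, ΔS = -0.06 psu (deep − shallow).
Δρ/ρ₀ = −αΔT + βΔS = 1.26 × 10⁻³ − 4.56 × 10⁻⁵ = 1.2144 × 10⁻³, so Δρ ≈ 1.244 kg m⁻³.
N² = (g/ρ₀)·Δρ/Δz = g·(Δρ/ρ₀)/Δz = 9.81 × 1.2144 × 10⁻³ / 78 = 1.5273 × 10⁻⁴ s⁻².
N = √(1.5273 × 10⁻⁴) = 0.012358 rad s⁻¹ → T = 2π/N = 508.43 s = 8.4738 min ≈ 8.47 min.

8.47 min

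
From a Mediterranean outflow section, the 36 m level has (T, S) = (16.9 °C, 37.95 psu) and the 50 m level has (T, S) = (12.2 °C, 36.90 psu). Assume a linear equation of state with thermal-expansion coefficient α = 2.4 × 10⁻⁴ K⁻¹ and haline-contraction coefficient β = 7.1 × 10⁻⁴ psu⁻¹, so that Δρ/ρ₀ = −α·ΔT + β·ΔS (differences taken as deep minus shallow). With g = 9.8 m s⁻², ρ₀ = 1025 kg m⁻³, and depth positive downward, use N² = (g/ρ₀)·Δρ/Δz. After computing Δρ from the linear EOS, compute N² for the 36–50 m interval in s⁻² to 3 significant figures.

ΔT = -4.7 K, ΔS = -1.05 psu (deep − shallow).
Δρ/ρ₀ = −αΔT + βΔS = 1.128 × 10⁻³ − 7.455 × 10⁻⁴ = 3.825 × 10⁻⁴, so Δρ ≈ 0.3921 kg m⁻³.
N² = (g/ρ₀)·Δρ/Δz = g·(Δρ/ρ₀)/Δz = 9.8 × 3.825 × 10⁻⁴ / 14 = 2.6775 × 10⁻⁴ s⁻² ≈ 2.68 × 10⁻⁴ s⁻².

2.68 × 10⁻⁴ s⁻²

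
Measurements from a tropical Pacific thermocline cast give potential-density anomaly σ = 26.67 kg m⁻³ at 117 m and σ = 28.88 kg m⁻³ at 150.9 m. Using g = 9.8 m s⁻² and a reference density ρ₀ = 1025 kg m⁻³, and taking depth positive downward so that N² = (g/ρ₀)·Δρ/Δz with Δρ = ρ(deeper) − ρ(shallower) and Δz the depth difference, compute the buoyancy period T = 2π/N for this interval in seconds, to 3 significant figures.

Δρ = 1028.88 − 1026.67 = 2.21 kg m⁻³ over Δz = 150.9 − 117 = 33.9 m.
N² = (9.8/1025) × (2.21/33.9) = 6.2330 × 10⁻⁴ s⁻².
N = √(6.2330 × 10⁻⁴) = 0.024966 rad s⁻¹, so T = 2π/N = 251.67 s ≈ 252 s.

252 s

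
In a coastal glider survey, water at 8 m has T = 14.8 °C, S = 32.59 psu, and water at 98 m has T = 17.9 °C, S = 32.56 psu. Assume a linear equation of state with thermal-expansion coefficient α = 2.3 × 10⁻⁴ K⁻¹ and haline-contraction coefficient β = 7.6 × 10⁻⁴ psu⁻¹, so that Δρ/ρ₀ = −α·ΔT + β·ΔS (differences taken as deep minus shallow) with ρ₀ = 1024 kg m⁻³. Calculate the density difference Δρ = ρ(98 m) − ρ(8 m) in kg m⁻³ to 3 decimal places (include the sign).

-0.753 kg m⁻³

ΔT = +3.1 K, ΔS = -0.03 psu (deep − shallow).
Δρ/ρ₀ = −(2.3 × 10⁻⁴)(+3.1) + (7.6 × 10⁻⁴)(-0.03) = -7.358 × 10⁻⁴.
Δρ = 1024 × (-7.358 × 10⁻⁴) = -0.753 kg m⁻³.
Negative Δρ: lighter below, statically unstable.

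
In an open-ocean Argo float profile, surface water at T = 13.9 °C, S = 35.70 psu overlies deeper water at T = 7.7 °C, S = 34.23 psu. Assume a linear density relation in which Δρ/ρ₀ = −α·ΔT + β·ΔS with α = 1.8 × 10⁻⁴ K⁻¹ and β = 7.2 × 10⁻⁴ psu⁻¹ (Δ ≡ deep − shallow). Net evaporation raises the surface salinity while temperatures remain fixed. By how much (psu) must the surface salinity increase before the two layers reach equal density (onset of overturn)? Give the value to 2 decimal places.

Neutral buoyancy requires −α(T_deep − T_surf) + β(S_deep − S_surf′) = 0.
S_surf′ = S_deep − (α/β)·ΔT = 34.23 − (1.8 × 10⁻⁴/7.2 × 10⁻⁴)·(-6.2) = 35.7800 psu.
Increase required: 35.7800 − 35.70 = 0.0800 psu.

0.08 psu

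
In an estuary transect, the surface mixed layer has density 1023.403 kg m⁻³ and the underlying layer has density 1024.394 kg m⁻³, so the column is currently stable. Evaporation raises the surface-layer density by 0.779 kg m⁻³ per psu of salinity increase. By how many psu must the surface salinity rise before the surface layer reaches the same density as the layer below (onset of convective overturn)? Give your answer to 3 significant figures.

1.27 psu

Density deficit of the surface layer: 1024.394 − 1023.403 = 0.991 kg m⁻³.
Required change = 0.991 / 0.779 = 1.27 psu.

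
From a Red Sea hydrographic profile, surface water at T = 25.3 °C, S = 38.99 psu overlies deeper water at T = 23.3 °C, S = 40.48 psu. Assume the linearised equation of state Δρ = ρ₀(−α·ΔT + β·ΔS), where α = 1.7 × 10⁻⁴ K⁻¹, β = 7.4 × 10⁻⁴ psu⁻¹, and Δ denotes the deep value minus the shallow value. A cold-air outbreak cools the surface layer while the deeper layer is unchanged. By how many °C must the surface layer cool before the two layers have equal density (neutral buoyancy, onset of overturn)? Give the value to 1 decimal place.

8.5 °C

Neutral buoyancy requires Δρ = 0, i.e. −α(T_deep − T_surf′) + β(S_deep − S_surf) = 0.
T_surf′ = T_deep − (β/α)·ΔS = 23.3 − (7.4 × 10⁻⁴/1.7 × 10⁻⁴)·(+1.49) = 16.814 °C.
Cooling required: 25.3 − (16.814) = 8.486 °C.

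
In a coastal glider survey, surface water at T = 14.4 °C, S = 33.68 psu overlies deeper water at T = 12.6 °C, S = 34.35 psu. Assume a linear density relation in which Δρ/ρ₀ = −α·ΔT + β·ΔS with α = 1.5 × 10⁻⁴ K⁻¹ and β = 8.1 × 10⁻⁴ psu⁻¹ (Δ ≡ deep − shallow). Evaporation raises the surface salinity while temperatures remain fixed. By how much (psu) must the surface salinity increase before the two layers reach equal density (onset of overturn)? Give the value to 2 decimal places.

1.00 psu

Neutral buoyancy requires −α(T_deep − T_surf) + β(S_deep − S_surf′) = 0.
S_surf′ = S_deep − (α/β)·ΔT = 34.35 − (1.5 × 10⁻⁴/8.1 × 10⁻⁴)·(-1.8) = 34.6833 psu.
Increase required: 34.6833 − 33.68 = 1.0033 psu.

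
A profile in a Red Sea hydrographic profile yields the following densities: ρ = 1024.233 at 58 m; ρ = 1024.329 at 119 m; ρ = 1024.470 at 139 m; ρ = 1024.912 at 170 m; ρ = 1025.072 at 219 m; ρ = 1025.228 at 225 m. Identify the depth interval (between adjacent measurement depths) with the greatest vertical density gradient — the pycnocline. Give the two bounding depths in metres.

Compute the density gradient over each adjacent pair:
  58–119 m: Δρ/Δz = 0.096/61 = 1.6 × 10⁻³ kg m⁻⁴
  119–139 m: Δρ/Δz = 0.141/20 = 7.0 × 10⁻³ kg m⁻⁴
  139–170 m: Δρ/Δz = 0.442/31 = 0.014 kg m⁻⁴
  170–219 m: Δρ/Δz = 0.160/49 = 3.3 × 10⁻³ kg m⁻⁴
  219–225 m: Δρ/Δz = 0.156/6 = 0.026 kg m⁻⁴
The largest gradient is in the 219–225 m interval — the pycnocline.

219–225 m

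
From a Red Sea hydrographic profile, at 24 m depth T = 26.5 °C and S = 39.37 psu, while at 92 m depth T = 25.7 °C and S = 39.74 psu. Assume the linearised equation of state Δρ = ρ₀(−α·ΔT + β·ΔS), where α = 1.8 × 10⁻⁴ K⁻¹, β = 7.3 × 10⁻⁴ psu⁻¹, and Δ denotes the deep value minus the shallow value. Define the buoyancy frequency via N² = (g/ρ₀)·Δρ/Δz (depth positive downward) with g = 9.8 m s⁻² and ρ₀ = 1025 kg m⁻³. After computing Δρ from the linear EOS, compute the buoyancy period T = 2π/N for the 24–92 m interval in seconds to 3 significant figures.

ΔT = -0.8 K, ΔS = +0.37 psu (deep − shallow).
Δρ/ρ₀ = −αΔT + βΔS = 1.44 × 10⁻⁴ + 2.701 × 10⁻⁴ = 4.141 × 10⁻⁴, so Δρ ≈ 0.4245 kg m⁻³.
N² = (g/ρ₀)·Δρ/Δz = g·(Δρ/ρ₀)/Δz = 9.8 × 4.141 × 10⁻⁴ / 68 = 5.9679 × 10⁻⁵ s⁻².
N = √(5.9679 × 10⁻⁵) = 7.7252 × 10⁻³ rad s⁻¹ → T = 2π/N = 813.34 s ≈ 813 s.

813 s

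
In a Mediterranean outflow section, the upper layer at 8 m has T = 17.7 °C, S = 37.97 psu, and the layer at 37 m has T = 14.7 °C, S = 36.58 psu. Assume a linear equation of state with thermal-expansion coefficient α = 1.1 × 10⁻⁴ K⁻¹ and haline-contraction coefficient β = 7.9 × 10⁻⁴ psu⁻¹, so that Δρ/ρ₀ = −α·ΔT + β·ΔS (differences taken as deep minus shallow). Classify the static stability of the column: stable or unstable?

ΔT = 14.7 − 17.7 = -3.0 K and ΔS = 36.58 − 37.97 = -1.39 psu (deep − shallow).
−αΔT = 3.30 × 10⁻⁴; βΔS = -1.0981 × 10⁻³; sum Δρ/ρ₀ = -7.681 × 10⁻⁴.
Δρ/ρ₀ < 0, so Δρ < 0: deeper water is lighter → statically unstable; the column would overturn.

unstable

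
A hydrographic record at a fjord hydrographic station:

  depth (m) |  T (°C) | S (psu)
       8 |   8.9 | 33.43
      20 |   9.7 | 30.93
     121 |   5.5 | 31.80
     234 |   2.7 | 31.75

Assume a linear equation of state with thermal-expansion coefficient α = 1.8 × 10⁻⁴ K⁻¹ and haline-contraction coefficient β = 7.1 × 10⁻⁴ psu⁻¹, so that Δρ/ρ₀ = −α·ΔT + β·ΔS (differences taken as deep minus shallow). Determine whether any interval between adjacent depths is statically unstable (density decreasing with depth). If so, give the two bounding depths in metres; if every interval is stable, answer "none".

Evaluate Δρ/ρ₀ = −αΔT + βΔS across each adjacent pair:
  8–20 m: −αΔT+βΔS = −(1.8 × 10⁻⁴)(+0.8)+(7.1 × 10⁻⁴)(-2.50) = -1.9 × 10⁻³ → UNSTABLE
  20–121 m: −αΔT+βΔS = −(1.8 × 10⁻⁴)(-4.2)+(7.1 × 10⁻⁴)(+0.87) = 1.4 × 10⁻³ → stable
  121–234 m: −αΔT+βΔS = −(1.8 × 10⁻⁴)(-2.8)+(7.1 × 10⁻⁴)(-0.05) = 4.7 × 10⁻⁴ → stable
The 8–20 m interval has Δρ < 0: lighter water underlies denser water.

8–20 m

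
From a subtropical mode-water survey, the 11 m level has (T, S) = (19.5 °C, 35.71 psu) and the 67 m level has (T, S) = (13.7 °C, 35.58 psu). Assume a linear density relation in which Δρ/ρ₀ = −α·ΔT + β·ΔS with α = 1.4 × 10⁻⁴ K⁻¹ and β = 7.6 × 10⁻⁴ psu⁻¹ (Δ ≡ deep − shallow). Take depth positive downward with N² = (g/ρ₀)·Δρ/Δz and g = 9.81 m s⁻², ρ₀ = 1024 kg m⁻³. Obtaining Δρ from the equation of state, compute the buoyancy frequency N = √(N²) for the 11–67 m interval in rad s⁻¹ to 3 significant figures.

ΔT = -5.8 K, ΔS = -0.13 psu (deep − shallow).
Δρ/ρ₀ = −αΔT + βΔS = 8.12 × 10⁻⁴ − 9.88 × 10⁻⁵ = 7.132 × 10⁻⁴, so Δρ ≈ 0.7303 kg m⁻³.
N² = (g/ρ₀)·Δρ/Δz = g·(Δρ/ρ₀)/Δz = 9.81 × 7.132 × 10⁻⁴ / 56 = 1.2494 × 10⁻⁴ s⁻².
N = √(1.2494 × 10⁻⁴) = 0.011178 rad s⁻¹ ≈ 0.0112 rad s⁻¹.

0.0112 rad s⁻¹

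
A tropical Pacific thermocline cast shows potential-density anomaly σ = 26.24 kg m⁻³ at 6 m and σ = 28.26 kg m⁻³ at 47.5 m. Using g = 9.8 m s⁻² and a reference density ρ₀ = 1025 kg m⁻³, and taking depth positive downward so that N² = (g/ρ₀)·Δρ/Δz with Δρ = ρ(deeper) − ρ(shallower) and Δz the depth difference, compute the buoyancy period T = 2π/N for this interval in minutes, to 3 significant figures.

Δρ = 1028.26 − 1026.24 = 2.02 kg m⁻³ over Δz = 47.5 − 6 = 41.5 m.
N² = (9.8/1025) × (2.02/41.5) = 4.6538 × 10⁻⁴ s⁻².
N = √(4.6538 × 10⁻⁴) = 0.021573 rad s⁻¹, so T = 2π/N = 291.25 s = 4.8542 min ≈ 4.85 min.

4.85 min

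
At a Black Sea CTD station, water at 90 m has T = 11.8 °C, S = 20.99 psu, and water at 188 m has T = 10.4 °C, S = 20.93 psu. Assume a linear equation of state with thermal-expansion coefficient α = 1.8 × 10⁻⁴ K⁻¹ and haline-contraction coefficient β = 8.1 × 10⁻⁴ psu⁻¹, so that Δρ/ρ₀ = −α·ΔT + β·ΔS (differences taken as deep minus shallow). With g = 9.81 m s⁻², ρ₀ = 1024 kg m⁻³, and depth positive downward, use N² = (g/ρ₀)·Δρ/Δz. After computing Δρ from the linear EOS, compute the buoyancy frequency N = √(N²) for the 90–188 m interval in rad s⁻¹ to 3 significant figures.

4.51 × 10⁻³ rad s⁻¹

ΔT = -1.4 K, ΔS = -0.06 psu (deep − shallow).
Δρ/ρ₀ = −αΔT + βΔS = 2.52 × 10⁻⁴ − 4.86 × 10⁻⁵ = 2.034 × 10⁻⁴, so Δρ ≈ 0.2083 kg m⁻³.
N² = (g/ρ₀)·Δρ/Δz = g·(Δρ/ρ₀)/Δz = 9.81 × 2.034 × 10⁻⁴ / 98 = 2.0361 × 10⁻⁵ s⁻².
N = √(2.0361 × 10⁻⁵) = 4.5123 × 10⁻³ rad s⁻¹ ≈ 4.51 × 10⁻³ rad s⁻¹.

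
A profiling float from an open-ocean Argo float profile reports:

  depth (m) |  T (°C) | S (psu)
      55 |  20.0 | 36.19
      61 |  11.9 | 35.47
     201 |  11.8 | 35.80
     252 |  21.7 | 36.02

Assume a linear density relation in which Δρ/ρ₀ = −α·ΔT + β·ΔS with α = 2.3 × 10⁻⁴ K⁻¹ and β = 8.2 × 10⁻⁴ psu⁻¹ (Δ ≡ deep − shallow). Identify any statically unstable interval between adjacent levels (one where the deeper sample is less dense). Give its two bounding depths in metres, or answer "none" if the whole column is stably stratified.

201–252 m

Evaluate Δρ/ρ₀ = −αΔT + βΔS across each adjacent pair:
  55–61 m: −αΔT+βΔS = −(2.3 × 10⁻⁴)(-8.1)+(8.2 × 10⁻⁴)(-0.72) = 1.3 × 10⁻³ → stable
  61–201 m: −αΔT+βΔS = −(2.3 × 10⁻⁴)(-0.1)+(8.2 × 10⁻⁴)(+0.33) = 2.9 × 10⁻⁴ → stable
  201–252 m: −αΔT+βΔS = −(2.3 × 10⁻⁴)(+9.9)+(8.2 × 10⁻⁴)(+0.22) = -2.1 × 10⁻³ → UNSTABLE
The 201–252 m interval has Δρ < 0: lighter water underlies denser water.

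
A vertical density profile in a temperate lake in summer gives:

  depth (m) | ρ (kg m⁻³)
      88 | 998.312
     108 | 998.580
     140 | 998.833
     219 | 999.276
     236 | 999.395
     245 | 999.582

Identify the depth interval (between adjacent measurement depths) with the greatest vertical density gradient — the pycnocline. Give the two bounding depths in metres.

Compute the density gradient over each adjacent pair:
  88–108 m: Δρ/Δz = 0.268/20 = 0.013 kg m⁻⁴
  108–140 m: Δρ/Δz = 0.253/32 = 7.9 × 10⁻³ kg m⁻⁴
  140–219 m: Δρ/Δz = 0.443/79 = 5.6 × 10⁻³ kg m⁻⁴
  219–236 m: Δρ/Δz = 0.119/17 = 7.0 × 10⁻³ kg m⁻⁴
  236–245 m: Δρ/Δz = 0.187/9 = 0.021 kg m⁻⁴
The largest gradient is in the 236–245 m interval — the pycnocline.

236–245 m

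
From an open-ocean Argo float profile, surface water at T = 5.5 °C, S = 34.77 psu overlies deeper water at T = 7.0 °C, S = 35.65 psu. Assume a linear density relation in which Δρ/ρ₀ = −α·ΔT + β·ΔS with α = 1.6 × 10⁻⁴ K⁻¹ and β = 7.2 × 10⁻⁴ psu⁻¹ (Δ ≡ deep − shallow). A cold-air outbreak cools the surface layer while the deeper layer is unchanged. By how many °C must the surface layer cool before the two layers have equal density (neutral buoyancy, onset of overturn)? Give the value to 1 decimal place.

Neutral buoyancy requires Δρ = 0, i.e. −α(T_deep − T_surf′) + β(S_deep − S_surf) = 0.
T_surf′ = T_deep − (β/α)·ΔS = 7.0 − (7.2 × 10⁻⁴/1.6 × 10⁻⁴)·(+0.88) = 3.040 °C.
Cooling required: 5.5 − (3.040) = 2.460 °C.

2.5 °C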